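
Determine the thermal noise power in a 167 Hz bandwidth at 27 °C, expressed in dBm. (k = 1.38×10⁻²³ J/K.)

T = 27 °C + 273.15 = 300.15 K
P_n = kTB = 1.38×10⁻²³ × 300.15 × 1.67×10² = 6.92×10⁻¹⁹ W
In dBm: 10 log₁₀(6.92×10⁻¹⁹ / 10⁻³) = −151.6 dBm

−151.6 dBm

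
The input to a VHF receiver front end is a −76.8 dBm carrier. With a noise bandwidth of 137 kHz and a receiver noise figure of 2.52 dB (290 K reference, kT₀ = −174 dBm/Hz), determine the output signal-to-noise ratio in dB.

43.3 dB

Noise floor: N = −174 + 10 log₁₀(B) + NF
10 log₁₀(1.37×10⁵) = 51.37 dB
N = −174 + 51.37 + 2.52 = −120.11 dBm
SNR = P_sig − N = −76.8 − (−120.11) = 43.31 dB → 43.3 dB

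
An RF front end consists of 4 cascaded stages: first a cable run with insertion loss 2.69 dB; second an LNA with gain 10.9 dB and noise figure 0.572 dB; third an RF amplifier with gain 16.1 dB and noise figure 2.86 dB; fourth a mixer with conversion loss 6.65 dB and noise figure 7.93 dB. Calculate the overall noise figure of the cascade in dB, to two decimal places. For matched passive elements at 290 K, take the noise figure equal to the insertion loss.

3.58 dB

Convert to linear (a loss of L dB is a gain of −L dB): F_i = 10^(NF_i/10), G_i = 10^(G_i,dB/10)
  Stage 1: F_1 = 10^(2.69/10) = 1.858, G_1 = 10^(−2.69/10) = 0.5383
  Stage 2: F_2 = 10^(0.572/10) = 1.141, G_2 = 10^(10.9/10) = 12.30
  Stage 3: F_3 = 10^(2.86/10) = 1.932, G_3 = 10^(16.1/10) = 40.74
  Stage 4: F_4 = 10^(7.93/10) = 6.209, G_4 = 10^(−6.65/10) = 0.2163
Friis cascade:
  F = 1.858 + (1.141 − 1)/0.5383 + (1.932 − 1)/6.622 + (6.209 − 1)/269.8 = 2.279
NF = 10 log₁₀(2.279) = 3.58 dB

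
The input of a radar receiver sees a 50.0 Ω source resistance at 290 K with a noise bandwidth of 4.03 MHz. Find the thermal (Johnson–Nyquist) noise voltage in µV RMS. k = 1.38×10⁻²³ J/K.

V_n = √(4kTRB)
4kTRB = 4 × 1.38×10⁻²³ × 290 × 5.00×10¹ × 4.03×10⁶ = 3.23×10⁻¹² V²
V_n = √(3.23×10⁻¹²) = 1.80×10⁻⁶ V = 1.80 µV

1.80 µV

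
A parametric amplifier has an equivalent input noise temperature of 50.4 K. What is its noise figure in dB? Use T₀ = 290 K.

F = 1 + T_e/T₀ = 1 + 50.4/290 = 1.17379
NF = 10 log₁₀(1.17379) = 0.696 dB

0.696 dB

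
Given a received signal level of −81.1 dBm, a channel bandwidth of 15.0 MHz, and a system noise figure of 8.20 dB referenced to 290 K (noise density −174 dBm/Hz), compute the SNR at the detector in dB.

Noise floor: N = −174 + 10 log₁₀(B) + NF
10 log₁₀(1.50×10⁷) = 71.76 dB
N = −174 + 71.76 + 8.20 = −94.04 dBm
SNR = P_sig − N = −81.1 − (−94.04) = 12.94 dB → 12.9 dB

12.9 dB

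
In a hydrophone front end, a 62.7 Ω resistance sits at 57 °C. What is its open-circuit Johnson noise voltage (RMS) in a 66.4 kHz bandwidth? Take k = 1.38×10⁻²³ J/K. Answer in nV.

275 nV

T = 57 °C + 273.15 = 330.15 K
V_n = √(4kTRB)
4kTRB = 4 × 1.38×10⁻²³ × 330.15 × 6.27×10¹ × 6.64×10⁴ = 7.59×10⁻¹⁴ V²
V_n = √(7.59×10⁻¹⁴) = 2.75×10⁻⁷ V = 275 nV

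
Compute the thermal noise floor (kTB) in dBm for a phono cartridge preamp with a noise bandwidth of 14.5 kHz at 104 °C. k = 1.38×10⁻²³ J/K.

T = 104 °C + 273.15 = 377.15 K
P_n = kTB = 1.38×10⁻²³ × 377.15 × 1.45×10⁴ = 7.55×10⁻¹⁷ W
In dBm: 10 log₁₀(7.55×10⁻¹⁷ / 10⁻³) = −131.2 dBm

−131.2 dBm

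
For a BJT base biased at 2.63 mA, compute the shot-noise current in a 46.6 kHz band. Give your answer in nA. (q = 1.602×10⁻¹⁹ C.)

I_n = √(2qI·B)
2qI·B = 2 × 1.602×10⁻¹⁹ × 2.63×10⁻³ × 4.66×10⁴ = 3.93×10⁻¹⁷ A²
I_n = √(3.93×10⁻¹⁷) = 6.27×10⁻⁹ A = 6.27 nA

6.27 nA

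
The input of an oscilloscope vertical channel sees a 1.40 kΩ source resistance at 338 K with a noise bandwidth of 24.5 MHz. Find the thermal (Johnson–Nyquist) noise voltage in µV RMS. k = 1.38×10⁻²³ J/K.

25.3 µV

V_n = √(4kTRB)
4kTRB = 4 × 1.38×10⁻²³ × 338 × 1.40×10³ × 2.45×10⁷ = 6.40×10⁻¹⁰ V²
V_n = √(6.40×10⁻¹⁰) = 2.53×10⁻⁵ V = 25.3 µV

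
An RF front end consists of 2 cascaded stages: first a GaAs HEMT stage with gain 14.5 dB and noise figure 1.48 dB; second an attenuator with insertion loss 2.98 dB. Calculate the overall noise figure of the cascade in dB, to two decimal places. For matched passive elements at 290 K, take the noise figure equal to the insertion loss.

Convert to linear (a loss of L dB is a gain of −L dB): F_i = 10^(NF_i/10), G_i = 10^(G_i,dB/10)
  Stage 1: F_1 = 10^(1.48/10) = 1.406, G_1 = 10^(14.5/10) = 28.18
  Stage 2: F_2 = 10^(2.98/10) = 1.986, G_2 = 10^(−2.98/10) = 0.5035
Friis cascade:
  F = 1.406 + (1.986 − 1)/28.18 = 1.441
NF = 10 log₁₀(1.441) = 1.59 dB

1.59 dB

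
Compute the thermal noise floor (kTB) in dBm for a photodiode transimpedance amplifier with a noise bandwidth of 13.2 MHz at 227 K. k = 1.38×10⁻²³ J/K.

−103.8 dBm

P_n = kTB = 1.38×10⁻²³ × 227 × 1.32×10⁷ = 4.14×10⁻¹⁴ W
In dBm: 10 log₁₀(4.14×10⁻¹⁴ / 10⁻³) = −103.8 dBm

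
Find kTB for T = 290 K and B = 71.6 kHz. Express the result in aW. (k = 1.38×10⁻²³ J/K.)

287 aW

P_n = kTB = 1.38×10⁻²³ × 290 × 7.16×10⁴ = 2.87×10⁻¹⁶ W = 287 aW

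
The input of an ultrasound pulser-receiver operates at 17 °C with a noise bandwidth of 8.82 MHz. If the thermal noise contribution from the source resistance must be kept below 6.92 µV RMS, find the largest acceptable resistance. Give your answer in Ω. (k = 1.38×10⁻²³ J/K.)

T = 17 °C + 273.15 = 290.15 K
Johnson–Nyquist: V_n = √(4kTRB) ⇒ R = V_n² / (4kTB)
4kTB = 4 × 1.38×10⁻²³ × 290.15 × 8.82×10⁶ = 1.41×10⁻¹³
R = (6.92×10⁻⁶)² / 1.41×10⁻¹³ = 3.39×10² Ω = 339 Ω

339 Ω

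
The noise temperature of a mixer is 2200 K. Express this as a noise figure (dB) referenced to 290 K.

F = 1 + T_e/T₀ = 1 + 2200/290 = 8.58621
NF = 10 log₁₀(8.58621) = 9.34 dB

9.34 dB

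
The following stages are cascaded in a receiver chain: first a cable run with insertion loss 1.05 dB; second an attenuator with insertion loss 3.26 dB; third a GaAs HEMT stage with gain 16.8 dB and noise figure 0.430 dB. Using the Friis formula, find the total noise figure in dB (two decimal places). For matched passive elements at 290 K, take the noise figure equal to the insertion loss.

Convert to linear (a loss of L dB is a gain of −L dB): F_i = 10^(NF_i/10), G_i = 10^(G_i,dB/10)
  Stage 1: F_1 = 10^(1.05/10) = 1.274, G_1 = 10^(−1.05/10) = 0.7852
  Stage 2: F_2 = 10^(3.26/10) = 2.118, G_2 = 10^(−3.26/10) = 0.4721
  Stage 3: F_3 = 10^(0.430/10) = 1.104, G_3 = 10^(16.8/10) = 47.86
Friis cascade:
  F = 1.274 + (2.118 − 1)/0.7852 + (1.104 − 1)/0.3707 = 2.979
NF = 10 log₁₀(2.979) = 4.74 dB

4.74 dB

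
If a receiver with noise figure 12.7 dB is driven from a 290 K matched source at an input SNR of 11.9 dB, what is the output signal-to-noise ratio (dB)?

By definition F = SNR_in/SNR_out, so in dB: SNR_out = SNR_in − NF
SNR_out = 11.9 − 12.7 = −0.8 dB

−0.8 dB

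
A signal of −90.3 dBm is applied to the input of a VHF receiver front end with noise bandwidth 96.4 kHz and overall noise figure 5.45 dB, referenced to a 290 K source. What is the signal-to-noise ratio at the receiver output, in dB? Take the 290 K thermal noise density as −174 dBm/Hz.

28.4 dB

Noise floor: N = −174 + 10 log₁₀(B) + NF
10 log₁₀(9.64×10⁴) = 49.84 dB
N = −174 + 49.84 + 5.45 = −118.71 dBm
SNR = P_sig − N = −90.3 − (−118.71) = 28.41 dB → 28.4 dB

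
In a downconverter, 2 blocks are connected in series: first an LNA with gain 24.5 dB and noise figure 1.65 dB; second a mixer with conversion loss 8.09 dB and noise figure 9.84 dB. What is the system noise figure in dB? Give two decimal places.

1.74 dB

Convert to linear (a loss of L dB is a gain of −L dB): F_i = 10^(NF_i/10), G_i = 10^(G_i,dB/10)
  Stage 1: F_1 = 10^(1.65/10) = 1.462, G_1 = 10^(24.5/10) = 281.8
  Stage 2: F_2 = 10^(9.84/10) = 9.638, G_2 = 10^(−8.09/10) = 0.1552
Friis cascade:
  F = 1.462 + (9.638 − 1)/281.8 = 1.493
NF = 10 log₁₀(1.493) = 1.74 dB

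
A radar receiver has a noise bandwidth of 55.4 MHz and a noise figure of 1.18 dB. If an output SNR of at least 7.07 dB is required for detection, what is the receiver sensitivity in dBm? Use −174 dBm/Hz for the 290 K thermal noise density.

Sensitivity = −174 + 10 log₁₀(B) + NF + SNR_min
= −174 + 77.44 + 1.18 + 7.07
= −88.31 dBm → −88.3 dBm

−88.3 dBm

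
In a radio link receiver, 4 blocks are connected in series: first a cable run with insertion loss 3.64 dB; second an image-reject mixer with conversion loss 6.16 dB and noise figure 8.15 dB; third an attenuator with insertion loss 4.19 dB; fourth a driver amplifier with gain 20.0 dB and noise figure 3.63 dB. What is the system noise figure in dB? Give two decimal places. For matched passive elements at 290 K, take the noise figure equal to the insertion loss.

Convert to linear (a loss of L dB is a gain of −L dB): F_i = 10^(NF_i/10), G_i = 10^(G_i,dB/10)
  Stage 1: F_1 = 10^(3.64/10) = 2.312, G_1 = 10^(−3.64/10) = 0.4325
  Stage 2: F_2 = 10^(8.15/10) = 6.531, G_2 = 10^(−6.16/10) = 0.2421
  Stage 3: F_3 = 10^(4.19/10) = 2.624, G_3 = 10^(−4.19/10) = 0.3811
  Stage 4: F_4 = 10^(3.63/10) = 2.307, G_4 = 10^(20.0/10) = 100.0
Friis cascade:
  F = 2.312 + (6.531 − 1)/0.4325 + (2.624 − 1)/0.1047 + (2.307 − 1)/0.03990 = 63.36
NF = 10 log₁₀(63.36) = 18.02 dB

18.02 dB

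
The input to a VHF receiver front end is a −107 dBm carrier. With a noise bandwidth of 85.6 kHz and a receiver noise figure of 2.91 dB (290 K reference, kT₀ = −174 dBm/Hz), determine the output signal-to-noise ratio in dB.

Noise floor: N = −174 + 10 log₁₀(B) + NF
10 log₁₀(8.56×10⁴) = 49.32 dB
N = −174 + 49.32 + 2.91 = −121.77 dBm
SNR = P_sig − N = −107 − (−121.77) = 14.77 dB → 14.8 dB

14.8 dB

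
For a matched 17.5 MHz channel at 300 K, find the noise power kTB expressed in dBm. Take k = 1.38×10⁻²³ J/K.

P_n = kTB = 1.38×10⁻²³ × 300 × 1.75×10⁷ = 7.25×10⁻¹⁴ W
In dBm: 10 log₁₀(7.25×10⁻¹⁴ / 10⁻³) = −101.4 dBm

−101.4 dBm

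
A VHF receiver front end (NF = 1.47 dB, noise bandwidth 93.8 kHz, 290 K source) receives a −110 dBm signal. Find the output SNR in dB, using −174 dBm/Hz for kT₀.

Noise floor: N = −174 + 10 log₁₀(B) + NF
10 log₁₀(9.38×10⁴) = 49.72 dB
N = −174 + 49.72 + 1.47 = −122.81 dBm
SNR = P_sig − N = −110 − (−122.81) = 12.81 dB → 12.8 dB

12.8 dB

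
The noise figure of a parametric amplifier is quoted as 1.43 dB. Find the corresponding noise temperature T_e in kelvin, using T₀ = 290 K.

113 K

F = 10^(1.43/10) = 1.38995
T_e = (F − 1)·T₀ = (1.38995 − 1) × 290 = 113 K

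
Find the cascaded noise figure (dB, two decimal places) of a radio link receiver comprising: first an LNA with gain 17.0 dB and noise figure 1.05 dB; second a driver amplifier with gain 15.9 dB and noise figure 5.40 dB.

1.21 dB

Convert to linear (a loss of L dB is a gain of −L dB): F_i = 10^(NF_i/10), G_i = 10^(G_i,dB/10)
  Stage 1: F_1 = 10^(1.05/10) = 1.274, G_1 = 10^(17.0/10) = 50.12
  Stage 2: F_2 = 10^(5.40/10) = 3.467, G_2 = 10^(15.9/10) = 38.90
Friis cascade:
  F = 1.274 + (3.467 − 1)/50.12 = 1.323
NF = 10 log₁₀(1.323) = 1.21 dB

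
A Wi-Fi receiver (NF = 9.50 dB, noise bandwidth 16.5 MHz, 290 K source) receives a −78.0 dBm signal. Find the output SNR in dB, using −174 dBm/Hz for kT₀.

14.3 dB

Noise floor: N = −174 + 10 log₁₀(B) + NF
10 log₁₀(1.65×10⁷) = 72.17 dB
N = −174 + 72.17 + 9.50 = −92.33 dBm
SNR = P_sig − N = −78.0 − (−92.33) = 14.33 dB → 14.3 dB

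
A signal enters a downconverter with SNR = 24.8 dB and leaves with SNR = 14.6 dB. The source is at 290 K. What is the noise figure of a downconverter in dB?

10.2 dB

NF (dB) = SNR_in(dB) − SNR_out(dB) when the source is at T₀
NF = 24.8 − 14.6 = 10.2 dB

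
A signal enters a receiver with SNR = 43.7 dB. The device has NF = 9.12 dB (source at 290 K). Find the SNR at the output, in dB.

34.58 dB

By definition F = SNR_in/SNR_out, so in dB: SNR_out = SNR_in − NF
SNR_out = 43.7 − 9.12 = 34.58 dB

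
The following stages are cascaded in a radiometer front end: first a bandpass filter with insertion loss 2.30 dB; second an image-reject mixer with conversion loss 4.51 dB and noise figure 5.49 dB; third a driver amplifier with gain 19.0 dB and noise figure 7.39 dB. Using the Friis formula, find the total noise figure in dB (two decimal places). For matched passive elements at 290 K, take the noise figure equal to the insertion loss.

14.40 dB

Convert to linear (a loss of L dB is a gain of −L dB): F_i = 10^(NF_i/10), G_i = 10^(G_i,dB/10)
  Stage 1: F_1 = 10^(2.30/10) = 1.698, G_1 = 10^(−2.30/10) = 0.5888
  Stage 2: F_2 = 10^(5.49/10) = 3.540, G_2 = 10^(−4.51/10) = 0.3540
  Stage 3: F_3 = 10^(7.39/10) = 5.483, G_3 = 10^(19.0/10) = 79.43
Friis cascade:
  F = 1.698 + (3.540 − 1)/0.5888 + (5.483 − 1)/0.2084 = 27.52
NF = 10 log₁₀(27.52) = 14.40 dB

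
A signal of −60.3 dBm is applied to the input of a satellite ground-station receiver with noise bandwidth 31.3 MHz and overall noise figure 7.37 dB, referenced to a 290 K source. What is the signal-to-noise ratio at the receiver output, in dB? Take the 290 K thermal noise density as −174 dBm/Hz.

31.4 dB

Noise floor: N = −174 + 10 log₁₀(B) + NF
10 log₁₀(3.13×10⁷) = 74.96 dB
N = −174 + 74.96 + 7.37 = −91.67 dBm
SNR = P_sig − N = −60.3 − (−91.67) = 31.37 dB → 31.4 dB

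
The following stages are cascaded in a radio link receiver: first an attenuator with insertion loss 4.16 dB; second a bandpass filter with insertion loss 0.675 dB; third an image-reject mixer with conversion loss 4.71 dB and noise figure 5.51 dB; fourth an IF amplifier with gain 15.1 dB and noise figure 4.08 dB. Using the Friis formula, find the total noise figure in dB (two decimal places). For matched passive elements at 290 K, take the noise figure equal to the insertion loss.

13.96 dB

Convert to linear (a loss of L dB is a gain of −L dB): F_i = 10^(NF_i/10), G_i = 10^(G_i,dB/10)
  Stage 1: F_1 = 10^(4.16/10) = 2.606, G_1 = 10^(−4.16/10) = 0.3837
  Stage 2: F_2 = 10^(0.675/10) = 1.168, G_2 = 10^(−0.675/10) = 0.8561
  Stage 3: F_3 = 10^(5.51/10) = 3.556, G_3 = 10^(−4.71/10) = 0.3381
  Stage 4: F_4 = 10^(4.08/10) = 2.559, G_4 = 10^(15.1/10) = 32.36
Friis cascade:
  F = 2.606 + (1.168 − 1)/0.3837 + (3.556 − 1)/0.3285 + (2.559 − 1)/0.1110 = 24.86
NF = 10 log₁₀(24.86) = 13.96 dB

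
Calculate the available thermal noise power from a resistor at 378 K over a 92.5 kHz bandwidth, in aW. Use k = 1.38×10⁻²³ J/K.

P_n = kTB = 1.38×10⁻²³ × 378 × 9.25×10⁴ = 4.83×10⁻¹⁶ W = 483 aW

483 aW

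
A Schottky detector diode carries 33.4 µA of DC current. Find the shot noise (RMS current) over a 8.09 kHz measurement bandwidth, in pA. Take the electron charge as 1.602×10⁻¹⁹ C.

I_n = √(2qI·B)
2qI·B = 2 × 1.602×10⁻¹⁹ × 3.34×10⁻⁵ × 8.09×10³ = 8.66×10⁻²⁰ A²
I_n = √(8.66×10⁻²⁰) = 2.94×10⁻¹⁰ A = 294 pA

294 pA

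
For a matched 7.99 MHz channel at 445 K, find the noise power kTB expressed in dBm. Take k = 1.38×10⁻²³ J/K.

P_n = kTB = 1.38×10⁻²³ × 445 × 7.99×10⁶ = 4.91×10⁻¹⁴ W
In dBm: 10 log₁₀(4.91×10⁻¹⁴ / 10⁻³) = −103.1 dBm

−103.1 dBm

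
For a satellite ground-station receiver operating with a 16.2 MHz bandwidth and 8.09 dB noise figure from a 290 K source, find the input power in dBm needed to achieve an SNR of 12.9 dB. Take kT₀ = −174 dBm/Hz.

Sensitivity = −174 + 10 log₁₀(B) + NF + SNR_min
= −174 + 72.1 + 8.09 + 12.9
= −80.91 dBm → −80.9 dBm

−80.9 dBm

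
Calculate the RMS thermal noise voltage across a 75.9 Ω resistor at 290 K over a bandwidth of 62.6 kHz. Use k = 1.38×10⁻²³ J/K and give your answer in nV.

V_n = √(4kTRB)
4kTRB = 4 × 1.38×10⁻²³ × 290 × 7.59×10¹ × 6.26×10⁴ = 7.61×10⁻¹⁴ V²
V_n = √(7.61×10⁻¹⁴) = 2.76×10⁻⁷ V = 276 nV

276 nV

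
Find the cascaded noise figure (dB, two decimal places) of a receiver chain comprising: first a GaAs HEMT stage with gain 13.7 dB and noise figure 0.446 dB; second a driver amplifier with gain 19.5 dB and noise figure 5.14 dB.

0.81 dB

Convert to linear (a loss of L dB is a gain of −L dB): F_i = 10^(NF_i/10), G_i = 10^(G_i,dB/10)
  Stage 1: F_1 = 10^(0.446/10) = 1.108, G_1 = 10^(13.7/10) = 23.44
  Stage 2: F_2 = 10^(5.14/10) = 3.266, G_2 = 10^(19.5/10) = 89.13
Friis cascade:
  F = 1.108 + (3.266 − 1)/23.44 = 1.205
NF = 10 log₁₀(1.205) = 0.81 dB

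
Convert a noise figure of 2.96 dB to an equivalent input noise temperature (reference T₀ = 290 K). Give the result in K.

283 K

F = 10^(2.96/10) = 1.97697
T_e = (F − 1)·T₀ = (1.97697 − 1) × 290 = 283 K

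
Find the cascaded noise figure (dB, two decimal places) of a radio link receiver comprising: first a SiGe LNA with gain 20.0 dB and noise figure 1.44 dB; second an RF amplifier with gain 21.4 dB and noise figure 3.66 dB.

Convert to linear (a loss of L dB is a gain of −L dB): F_i = 10^(NF_i/10), G_i = 10^(G_i,dB/10)
  Stage 1: F_1 = 10^(1.44/10) = 1.393, G_1 = 10^(20.0/10) = 100.0
  Stage 2: F_2 = 10^(3.66/10) = 2.323, G_2 = 10^(21.4/10) = 138.0
Friis cascade:
  F = 1.393 + (2.323 − 1)/100.0 = 1.406
NF = 10 log₁₀(1.406) = 1.48 dB

1.48 dB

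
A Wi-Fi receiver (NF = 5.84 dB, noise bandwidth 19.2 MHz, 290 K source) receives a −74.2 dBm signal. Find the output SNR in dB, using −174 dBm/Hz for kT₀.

Noise floor: N = −174 + 10 log₁₀(B) + NF
10 log₁₀(1.92×10⁷) = 72.83 dB
N = −174 + 72.83 + 5.84 = −95.33 dBm
SNR = P_sig − N = −74.2 − (−95.33) = 21.13 dB → 21.1 dB

21.1 dB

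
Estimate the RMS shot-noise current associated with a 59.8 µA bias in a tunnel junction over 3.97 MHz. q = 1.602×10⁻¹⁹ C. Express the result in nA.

8.72 nA

I_n = √(2qI·B)
2qI·B = 2 × 1.602×10⁻¹⁹ × 5.98×10⁻⁵ × 3.97×10⁶ = 7.61×10⁻¹⁷ A²
I_n = √(7.61×10⁻¹⁷) = 8.72×10⁻⁹ A = 8.72 nA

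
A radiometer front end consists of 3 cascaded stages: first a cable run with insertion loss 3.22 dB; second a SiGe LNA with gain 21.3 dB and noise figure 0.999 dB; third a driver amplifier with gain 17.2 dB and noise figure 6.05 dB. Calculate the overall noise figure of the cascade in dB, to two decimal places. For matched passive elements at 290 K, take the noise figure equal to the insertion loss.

Convert to linear (a loss of L dB is a gain of −L dB): F_i = 10^(NF_i/10), G_i = 10^(G_i,dB/10)
  Stage 1: F_1 = 10^(3.22/10) = 2.099, G_1 = 10^(−3.22/10) = 0.4764
  Stage 2: F_2 = 10^(0.999/10) = 1.259, G_2 = 10^(21.3/10) = 134.9
  Stage 3: F_3 = 10^(6.05/10) = 4.027, G_3 = 10^(17.2/10) = 52.48
Friis cascade:
  F = 2.099 + (1.259 − 1)/0.4764 + (4.027 − 1)/64.27 = 2.689
NF = 10 log₁₀(2.689) = 4.30 dB

4.30 dB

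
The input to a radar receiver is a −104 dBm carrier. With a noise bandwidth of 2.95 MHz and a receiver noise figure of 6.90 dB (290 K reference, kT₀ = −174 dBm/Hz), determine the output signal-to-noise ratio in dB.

−1.6 dB

Noise floor: N = −174 + 10 log₁₀(B) + NF
10 log₁₀(2.95×10⁶) = 64.7 dB
N = −174 + 64.7 + 6.90 = −102.40 dBm
SNR = P_sig − N = −104 − (−102.40) = −1.60 dB → −1.6 dB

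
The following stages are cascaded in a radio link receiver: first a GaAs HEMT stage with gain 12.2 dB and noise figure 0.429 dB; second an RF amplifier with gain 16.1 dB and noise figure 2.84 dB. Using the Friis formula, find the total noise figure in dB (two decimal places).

0.64 dB

Convert to linear (a loss of L dB is a gain of −L dB): F_i = 10^(NF_i/10), G_i = 10^(G_i,dB/10)
  Stage 1: F_1 = 10^(0.429/10) = 1.104, G_1 = 10^(12.2/10) = 16.60
  Stage 2: F_2 = 10^(2.84/10) = 1.923, G_2 = 10^(16.1/10) = 40.74
Friis cascade:
  F = 1.104 + (1.923 − 1)/16.60 = 1.159
NF = 10 log₁₀(1.159) = 0.64 dB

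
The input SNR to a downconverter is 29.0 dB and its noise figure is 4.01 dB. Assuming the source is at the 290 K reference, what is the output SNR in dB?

By definition F = SNR_in/SNR_out, so in dB: SNR_out = SNR_in − NF
SNR_out = 29.0 − 4.01 = 24.99 dB

24.99 dB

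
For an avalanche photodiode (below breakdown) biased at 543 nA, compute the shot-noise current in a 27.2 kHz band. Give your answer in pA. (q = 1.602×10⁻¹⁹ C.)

68.8 pA

I_n = √(2qI·B)
2qI·B = 2 × 1.602×10⁻¹⁹ × 5.43×10⁻⁷ × 2.72×10⁴ = 4.73×10⁻²¹ A²
I_n = √(4.73×10⁻²¹) = 6.88×10⁻¹¹ A = 68.8 pA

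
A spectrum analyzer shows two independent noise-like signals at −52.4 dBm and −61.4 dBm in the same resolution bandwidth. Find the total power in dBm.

Convert to linear, add, convert back:
P₁ = 5.75×10⁻⁹ W, P₂ = 7.24×10⁻¹⁰ W
P_tot = 6.48×10⁻⁹ W → 10 log₁₀(P_tot / 10⁻³) = −51.9 dBm

−51.9 dBm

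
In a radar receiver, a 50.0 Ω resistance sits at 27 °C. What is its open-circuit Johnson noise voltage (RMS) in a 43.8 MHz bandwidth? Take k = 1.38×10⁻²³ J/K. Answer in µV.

T = 27 °C + 273.15 = 300.15 K
V_n = √(4kTRB)
4kTRB = 4 × 1.38×10⁻²³ × 300.15 × 5.00×10¹ × 4.38×10⁷ = 3.63×10⁻¹¹ V²
V_n = √(3.63×10⁻¹¹) = 6.02×10⁻⁶ V = 6.02 µV

6.02 µV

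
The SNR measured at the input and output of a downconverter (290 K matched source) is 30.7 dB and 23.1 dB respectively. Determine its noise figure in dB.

NF (dB) = SNR_in(dB) − SNR_out(dB) when the source is at T₀
NF = 30.7 − 23.1 = 7.6 dB

7.6 dB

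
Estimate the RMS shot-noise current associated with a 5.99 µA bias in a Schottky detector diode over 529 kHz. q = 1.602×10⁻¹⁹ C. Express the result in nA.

1.01 nA

I_n = √(2qI·B)
2qI·B = 2 × 1.602×10⁻¹⁹ × 5.99×10⁻⁶ × 5.29×10⁵ = 1.02×10⁻¹⁸ A²
I_n = √(1.02×10⁻¹⁸) = 1.01×10⁻⁹ A = 1.01 nA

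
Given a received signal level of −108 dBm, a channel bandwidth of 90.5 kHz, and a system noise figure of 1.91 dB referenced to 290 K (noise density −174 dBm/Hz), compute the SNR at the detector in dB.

Noise floor: N = −174 + 10 log₁₀(B) + NF
10 log₁₀(9.05×10⁴) = 49.57 dB
N = −174 + 49.57 + 1.91 = −122.52 dBm
SNR = P_sig − N = −108 − (−122.52) = 14.52 dB → 14.5 dB

14.5 dB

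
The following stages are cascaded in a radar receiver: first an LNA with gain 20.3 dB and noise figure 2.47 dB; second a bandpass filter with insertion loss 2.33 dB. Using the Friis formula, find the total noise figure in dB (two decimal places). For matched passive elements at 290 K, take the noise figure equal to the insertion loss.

Convert to linear (a loss of L dB is a gain of −L dB): F_i = 10^(NF_i/10), G_i = 10^(G_i,dB/10)
  Stage 1: F_1 = 10^(2.47/10) = 1.766, G_1 = 10^(20.3/10) = 107.2
  Stage 2: F_2 = 10^(2.33/10) = 1.710, G_2 = 10^(−2.33/10) = 0.5848
Friis cascade:
  F = 1.766 + (1.710 − 1)/107.2 = 1.773
NF = 10 log₁₀(1.773) = 2.49 dB

2.49 dB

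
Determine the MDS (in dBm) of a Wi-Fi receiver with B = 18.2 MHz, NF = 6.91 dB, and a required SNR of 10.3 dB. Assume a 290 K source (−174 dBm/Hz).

Sensitivity = −174 + 10 log₁₀(B) + NF + SNR_min
= −174 + 72.6 + 6.91 + 10.3
= −84.19 dBm → −84.2 dBm

−84.2 dBm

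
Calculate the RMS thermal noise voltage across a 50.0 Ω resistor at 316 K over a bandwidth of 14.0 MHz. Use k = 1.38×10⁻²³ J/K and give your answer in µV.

V_n = √(4kTRB)
4kTRB = 4 × 1.38×10⁻²³ × 316 × 5.00×10¹ × 1.40×10⁷ = 1.22×10⁻¹¹ V²
V_n = √(1.22×10⁻¹¹) = 3.49×10⁻⁶ V = 3.49 µV

3.49 µV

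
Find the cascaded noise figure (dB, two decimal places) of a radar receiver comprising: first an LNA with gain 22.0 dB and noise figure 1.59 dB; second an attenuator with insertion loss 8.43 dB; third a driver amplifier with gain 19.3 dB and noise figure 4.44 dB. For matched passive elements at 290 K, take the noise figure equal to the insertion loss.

1.93 dB

Convert to linear (a loss of L dB is a gain of −L dB): F_i = 10^(NF_i/10), G_i = 10^(G_i,dB/10)
  Stage 1: F_1 = 10^(1.59/10) = 1.442, G_1 = 10^(22.0/10) = 158.5
  Stage 2: F_2 = 10^(8.43/10) = 6.966, G_2 = 10^(−8.43/10) = 0.1435
  Stage 3: F_3 = 10^(4.44/10) = 2.780, G_3 = 10^(19.3/10) = 85.11
Friis cascade:
  F = 1.442 + (6.966 − 1)/158.5 + (2.780 − 1)/22.75 = 1.558
NF = 10 log₁₀(1.558) = 1.93 dB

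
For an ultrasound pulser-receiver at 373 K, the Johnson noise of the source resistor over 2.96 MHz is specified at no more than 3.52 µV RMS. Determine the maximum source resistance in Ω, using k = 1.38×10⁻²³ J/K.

Johnson–Nyquist: V_n = √(4kTRB) ⇒ R = V_n² / (4kTB)
4kTB = 4 × 1.38×10⁻²³ × 373 × 2.96×10⁶ = 6.09×10⁻¹⁴
R = (3.52×10⁻⁶)² / 6.09×10⁻¹⁴ = 2.03×10² Ω = 203 Ω

203 Ω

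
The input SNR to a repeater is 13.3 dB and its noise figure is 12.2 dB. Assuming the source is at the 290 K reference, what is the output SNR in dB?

By definition F = SNR_in/SNR_out, so in dB: SNR_out = SNR_in − NF
SNR_out = 13.3 − 12.2 = 1.1 dB

1.1 dB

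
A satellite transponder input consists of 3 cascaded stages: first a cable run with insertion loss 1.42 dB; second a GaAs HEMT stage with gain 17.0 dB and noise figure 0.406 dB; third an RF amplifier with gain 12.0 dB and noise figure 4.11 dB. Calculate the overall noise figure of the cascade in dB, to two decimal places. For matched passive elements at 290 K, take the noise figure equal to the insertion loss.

Convert to linear (a loss of L dB is a gain of −L dB): F_i = 10^(NF_i/10), G_i = 10^(G_i,dB/10)
  Stage 1: F_1 = 10^(1.42/10) = 1.387, G_1 = 10^(−1.42/10) = 0.7211
  Stage 2: F_2 = 10^(0.406/10) = 1.098, G_2 = 10^(17.0/10) = 50.12
  Stage 3: F_3 = 10^(4.11/10) = 2.576, G_3 = 10^(12.0/10) = 15.85
Friis cascade:
  F = 1.387 + (1.098 − 1)/0.7211 + (2.576 − 1)/36.14 = 1.566
NF = 10 log₁₀(1.566) = 1.95 dB

1.95 dB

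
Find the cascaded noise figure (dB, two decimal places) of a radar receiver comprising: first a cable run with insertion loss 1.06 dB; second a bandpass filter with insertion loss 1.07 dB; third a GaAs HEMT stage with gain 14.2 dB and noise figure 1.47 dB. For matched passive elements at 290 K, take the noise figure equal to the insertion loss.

3.60 dB

Convert to linear (a loss of L dB is a gain of −L dB): F_i = 10^(NF_i/10), G_i = 10^(G_i,dB/10)
  Stage 1: F_1 = 10^(1.06/10) = 1.276, G_1 = 10^(−1.06/10) = 0.7834
  Stage 2: F_2 = 10^(1.07/10) = 1.279, G_2 = 10^(−1.07/10) = 0.7816
  Stage 3: F_3 = 10^(1.47/10) = 1.403, G_3 = 10^(14.2/10) = 26.30
Friis cascade:
  F = 1.276 + (1.279 − 1)/0.7834 + (1.403 − 1)/0.6124 = 2.291
NF = 10 log₁₀(2.291) = 3.60 dB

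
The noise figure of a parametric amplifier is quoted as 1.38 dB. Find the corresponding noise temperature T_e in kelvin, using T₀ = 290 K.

F = 10^(1.38/10) = 1.37404
T_e = (F − 1)·T₀ = (1.37404 − 1) × 290 = 108 K

108 K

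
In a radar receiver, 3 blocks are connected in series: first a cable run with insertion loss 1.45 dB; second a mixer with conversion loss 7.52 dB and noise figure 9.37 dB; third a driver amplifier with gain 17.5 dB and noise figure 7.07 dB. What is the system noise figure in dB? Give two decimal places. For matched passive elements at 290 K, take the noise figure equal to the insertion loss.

Convert to linear (a loss of L dB is a gain of −L dB): F_i = 10^(NF_i/10), G_i = 10^(G_i,dB/10)
  Stage 1: F_1 = 10^(1.45/10) = 1.396, G_1 = 10^(−1.45/10) = 0.7161
  Stage 2: F_2 = 10^(9.37/10) = 8.650, G_2 = 10^(−7.52/10) = 0.1770
  Stage 3: F_3 = 10^(7.07/10) = 5.093, G_3 = 10^(17.5/10) = 56.23
Friis cascade:
  F = 1.396 + (8.650 − 1)/0.7161 + (5.093 − 1)/0.1268 = 44.37
NF = 10 log₁₀(44.37) = 16.47 dB

16.47 dB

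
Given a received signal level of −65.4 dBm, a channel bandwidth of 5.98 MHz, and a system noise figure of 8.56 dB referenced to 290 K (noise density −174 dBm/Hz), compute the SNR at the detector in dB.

Noise floor: N = −174 + 10 log₁₀(B) + NF
10 log₁₀(5.98×10⁶) = 67.77 dB
N = −174 + 67.77 + 8.56 = −97.67 dBm
SNR = P_sig − N = −65.4 − (−97.67) = 32.27 dB → 32.3 dB

32.3 dB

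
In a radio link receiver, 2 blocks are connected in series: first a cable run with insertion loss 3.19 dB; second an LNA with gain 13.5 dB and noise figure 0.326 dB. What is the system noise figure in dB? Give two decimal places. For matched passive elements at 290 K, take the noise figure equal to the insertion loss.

Convert to linear (a loss of L dB is a gain of −L dB): F_i = 10^(NF_i/10), G_i = 10^(G_i,dB/10)
  Stage 1: F_1 = 10^(3.19/10) = 2.084, G_1 = 10^(−3.19/10) = 0.4797
  Stage 2: F_2 = 10^(0.326/10) = 1.078, G_2 = 10^(13.5/10) = 22.39
Friis cascade:
  F = 2.084 + (1.078 − 1)/0.4797 = 2.247
NF = 10 log₁₀(2.247) = 3.52 dB

3.52 dB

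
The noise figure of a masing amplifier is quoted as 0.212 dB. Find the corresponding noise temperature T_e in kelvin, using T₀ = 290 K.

14.5 K

F = 10^(0.212/10) = 1.05003
T_e = (F − 1)·T₀ = (1.05003 − 1) × 290 = 14.5 K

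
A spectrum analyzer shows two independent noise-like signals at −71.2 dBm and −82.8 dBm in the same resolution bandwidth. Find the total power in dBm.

Convert to linear, add, convert back:
P₁ = 7.59×10⁻¹¹ W, P₂ = 5.25×10⁻¹² W
P_tot = 8.11×10⁻¹¹ W → 10 log₁₀(P_tot / 10⁻³) = −70.9 dBm

−70.9 dBm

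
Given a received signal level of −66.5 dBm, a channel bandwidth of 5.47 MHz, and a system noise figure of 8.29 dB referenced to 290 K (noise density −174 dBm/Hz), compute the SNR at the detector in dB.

Noise floor: N = −174 + 10 log₁₀(B) + NF
10 log₁₀(5.47×10⁶) = 67.38 dB
N = −174 + 67.38 + 8.29 = −98.33 dBm
SNR = P_sig − N = −66.5 − (−98.33) = 31.83 dB → 31.8 dB

31.8 dB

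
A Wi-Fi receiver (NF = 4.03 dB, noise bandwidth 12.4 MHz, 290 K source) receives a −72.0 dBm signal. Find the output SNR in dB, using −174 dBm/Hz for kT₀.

Noise floor: N = −174 + 10 log₁₀(B) + NF
10 log₁₀(1.24×10⁷) = 70.93 dB
N = −174 + 70.93 + 4.03 = −99.04 dBm
SNR = P_sig − N = −72.0 − (−99.04) = 27.04 dB → 27.0 dB

27.0 dB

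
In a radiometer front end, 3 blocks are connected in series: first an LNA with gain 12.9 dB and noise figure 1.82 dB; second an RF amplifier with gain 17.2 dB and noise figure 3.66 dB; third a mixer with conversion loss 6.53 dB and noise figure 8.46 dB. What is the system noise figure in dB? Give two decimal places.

Convert to linear (a loss of L dB is a gain of −L dB): F_i = 10^(NF_i/10), G_i = 10^(G_i,dB/10)
  Stage 1: F_1 = 10^(1.82/10) = 1.521, G_1 = 10^(12.9/10) = 19.50
  Stage 2: F_2 = 10^(3.66/10) = 2.323, G_2 = 10^(17.2/10) = 52.48
  Stage 3: F_3 = 10^(8.46/10) = 7.015, G_3 = 10^(−6.53/10) = 0.2223
Friis cascade:
  F = 1.521 + (2.323 − 1)/19.50 + (7.015 − 1)/1023 = 1.594
NF = 10 log₁₀(1.594) = 2.03 dB

2.03 dB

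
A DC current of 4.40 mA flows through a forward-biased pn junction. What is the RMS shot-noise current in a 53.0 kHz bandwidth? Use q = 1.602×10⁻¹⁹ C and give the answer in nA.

I_n = √(2qI·B)
2qI·B = 2 × 1.602×10⁻¹⁹ × 4.40×10⁻³ × 5.30×10⁴ = 7.47×10⁻¹⁷ A²
I_n = √(7.47×10⁻¹⁷) = 8.64×10⁻⁹ A = 8.64 nA

8.64 nA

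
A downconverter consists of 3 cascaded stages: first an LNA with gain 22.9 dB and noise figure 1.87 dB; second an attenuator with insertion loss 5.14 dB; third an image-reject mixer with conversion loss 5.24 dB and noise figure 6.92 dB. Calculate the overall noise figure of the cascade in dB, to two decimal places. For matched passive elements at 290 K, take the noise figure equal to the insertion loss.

2.08 dB

Convert to linear (a loss of L dB is a gain of −L dB): F_i = 10^(NF_i/10), G_i = 10^(G_i,dB/10)
  Stage 1: F_1 = 10^(1.87/10) = 1.538, G_1 = 10^(22.9/10) = 195.0
  Stage 2: F_2 = 10^(5.14/10) = 3.266, G_2 = 10^(−5.14/10) = 0.3062
  Stage 3: F_3 = 10^(6.92/10) = 4.920, G_3 = 10^(−5.24/10) = 0.2992
Friis cascade:
  F = 1.538 + (3.266 − 1)/195.0 + (4.920 − 1)/59.70 = 1.615
NF = 10 log₁₀(1.615) = 2.08 dB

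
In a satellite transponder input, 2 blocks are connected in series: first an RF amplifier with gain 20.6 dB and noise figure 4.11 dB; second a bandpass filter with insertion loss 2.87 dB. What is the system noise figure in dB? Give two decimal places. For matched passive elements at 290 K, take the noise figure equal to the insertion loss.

Convert to linear (a loss of L dB is a gain of −L dB): F_i = 10^(NF_i/10), G_i = 10^(G_i,dB/10)
  Stage 1: F_1 = 10^(4.11/10) = 2.576, G_1 = 10^(20.6/10) = 114.8
  Stage 2: F_2 = 10^(2.87/10) = 1.936, G_2 = 10^(−2.87/10) = 0.5164
Friis cascade:
  F = 2.576 + (1.936 − 1)/114.8 = 2.584
NF = 10 log₁₀(2.584) = 4.12 dB

4.12 dB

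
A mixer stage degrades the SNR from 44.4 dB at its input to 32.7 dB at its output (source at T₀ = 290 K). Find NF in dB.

NF (dB) = SNR_in(dB) − SNR_out(dB) when the source is at T₀
NF = 44.4 − 32.7 = 11.7 dB

11.7 dB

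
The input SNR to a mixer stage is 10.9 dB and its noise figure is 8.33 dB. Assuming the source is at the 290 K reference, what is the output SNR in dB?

By definition F = SNR_in/SNR_out, so in dB: SNR_out = SNR_in − NF
SNR_out = 10.9 − 8.33 = 2.57 dB

2.57 dB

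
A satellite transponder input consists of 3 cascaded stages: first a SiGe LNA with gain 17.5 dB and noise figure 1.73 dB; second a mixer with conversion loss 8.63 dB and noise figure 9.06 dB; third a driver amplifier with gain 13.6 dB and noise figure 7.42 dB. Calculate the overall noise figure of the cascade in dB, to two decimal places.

3.43 dB

Convert to linear (a loss of L dB is a gain of −L dB): F_i = 10^(NF_i/10), G_i = 10^(G_i,dB/10)
  Stage 1: F_1 = 10^(1.73/10) = 1.489, G_1 = 10^(17.5/10) = 56.23
  Stage 2: F_2 = 10^(9.06/10) = 8.054, G_2 = 10^(−8.63/10) = 0.1371
  Stage 3: F_3 = 10^(7.42/10) = 5.521, G_3 = 10^(13.6/10) = 22.91
Friis cascade:
  F = 1.489 + (8.054 − 1)/56.23 + (5.521 − 1)/7.709 = 2.201
NF = 10 log₁₀(2.201) = 3.43 dB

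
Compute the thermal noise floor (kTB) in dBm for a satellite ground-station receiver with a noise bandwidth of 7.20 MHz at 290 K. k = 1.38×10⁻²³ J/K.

−105.4 dBm

P_n = kTB = 1.38×10⁻²³ × 290 × 7.20×10⁶ = 2.88×10⁻¹⁴ W
In dBm: 10 log₁₀(2.88×10⁻¹⁴ / 10⁻³) = −105.4 dBm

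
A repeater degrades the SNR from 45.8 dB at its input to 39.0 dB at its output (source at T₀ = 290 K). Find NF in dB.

NF (dB) = SNR_in(dB) − SNR_out(dB) when the source is at T₀
NF = 45.8 − 39.0 = 6.8 dB

6.8 dB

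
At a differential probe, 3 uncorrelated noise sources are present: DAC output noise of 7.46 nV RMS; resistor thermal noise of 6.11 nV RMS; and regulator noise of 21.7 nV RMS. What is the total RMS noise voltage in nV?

Uncorrelated sources add in power (mean-square): V_tot = √(ΣV_i²)
V_tot = √[(7.46×10⁻⁹)² + (6.11×10⁻⁹)² + (2.17×10⁻⁸)²] = 2.37×10⁻⁸ V = 23.7 nV

23.7 nV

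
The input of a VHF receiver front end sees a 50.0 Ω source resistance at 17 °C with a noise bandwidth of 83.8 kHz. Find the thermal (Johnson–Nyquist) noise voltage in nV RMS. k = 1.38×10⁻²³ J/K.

T = 17 °C + 273.15 = 290.15 K
V_n = √(4kTRB)
4kTRB = 4 × 1.38×10⁻²³ × 290.15 × 5.00×10¹ × 8.38×10⁴ = 6.71×10⁻¹⁴ V²
V_n = √(6.71×10⁻¹⁴) = 2.59×10⁻⁷ V = 259 nV

259 nV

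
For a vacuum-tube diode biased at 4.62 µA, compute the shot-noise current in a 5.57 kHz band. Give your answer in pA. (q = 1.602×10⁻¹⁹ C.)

I_n = √(2qI·B)
2qI·B = 2 × 1.602×10⁻¹⁹ × 4.62×10⁻⁶ × 5.57×10³ = 8.24×10⁻²¹ A²
I_n = √(8.24×10⁻²¹) = 9.08×10⁻¹¹ A = 90.8 pA

90.8 pA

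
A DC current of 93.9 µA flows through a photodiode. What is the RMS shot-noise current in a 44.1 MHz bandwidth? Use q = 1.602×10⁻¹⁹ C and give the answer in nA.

I_n = √(2qI·B)
2qI·B = 2 × 1.602×10⁻¹⁹ × 9.39×10⁻⁵ × 4.41×10⁷ = 1.33×10⁻¹⁵ A²
I_n = √(1.33×10⁻¹⁵) = 3.64×10⁻⁸ A = 36.4 nA

36.4 nA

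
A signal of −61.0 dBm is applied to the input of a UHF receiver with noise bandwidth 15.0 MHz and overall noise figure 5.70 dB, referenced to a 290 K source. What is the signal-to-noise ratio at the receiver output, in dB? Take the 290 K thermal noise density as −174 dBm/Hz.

Noise floor: N = −174 + 10 log₁₀(B) + NF
10 log₁₀(1.50×10⁷) = 71.76 dB
N = −174 + 71.76 + 5.70 = −96.54 dBm
SNR = P_sig − N = −61.0 − (−96.54) = 35.54 dB → 35.5 dB

35.5 dB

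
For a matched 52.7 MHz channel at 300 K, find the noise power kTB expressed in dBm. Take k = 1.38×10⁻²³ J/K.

P_n = kTB = 1.38×10⁻²³ × 300 × 5.27×10⁷ = 2.18×10⁻¹³ W
In dBm: 10 log₁₀(2.18×10⁻¹³ / 10⁻³) = −96.6 dBm

−96.6 dBm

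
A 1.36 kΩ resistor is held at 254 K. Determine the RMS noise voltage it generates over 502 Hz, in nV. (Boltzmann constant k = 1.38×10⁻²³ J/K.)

97.8 nV

V_n = √(4kTRB)
4kTRB = 4 × 1.38×10⁻²³ × 254 × 1.36×10³ × 5.02×10² = 9.57×10⁻¹⁵ V²
V_n = √(9.57×10⁻¹⁵) = 9.78×10⁻⁸ V = 97.8 nV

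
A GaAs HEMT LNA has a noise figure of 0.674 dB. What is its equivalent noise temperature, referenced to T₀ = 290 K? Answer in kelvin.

48.7 K

F = 10^(0.674/10) = 1.16788
T_e = (F − 1)·T₀ = (1.16788 − 1) × 290 = 48.7 K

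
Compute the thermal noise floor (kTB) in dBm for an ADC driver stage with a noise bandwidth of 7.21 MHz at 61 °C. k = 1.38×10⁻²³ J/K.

−104.8 dBm

T = 61 °C + 273.15 = 334.15 K
P_n = kTB = 1.38×10⁻²³ × 334.15 × 7.21×10⁶ = 3.32×10⁻¹⁴ W
In dBm: 10 log₁₀(3.32×10⁻¹⁴ / 10⁻³) = −104.8 dBm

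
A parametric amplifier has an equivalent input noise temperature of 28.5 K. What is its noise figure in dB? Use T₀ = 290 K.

F = 1 + T_e/T₀ = 1 + 28.5/290 = 1.09828
NF = 10 log₁₀(1.09828) = 0.407 dB

0.407 dB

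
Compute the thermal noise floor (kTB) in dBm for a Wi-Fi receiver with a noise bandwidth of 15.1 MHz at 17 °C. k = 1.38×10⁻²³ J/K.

−102.2 dBm

T = 17 °C + 273.15 = 290.15 K
P_n = kTB = 1.38×10⁻²³ × 290.15 × 1.51×10⁷ = 6.05×10⁻¹⁴ W
In dBm: 10 log₁₀(6.05×10⁻¹⁴ / 10⁻³) = −102.2 dBm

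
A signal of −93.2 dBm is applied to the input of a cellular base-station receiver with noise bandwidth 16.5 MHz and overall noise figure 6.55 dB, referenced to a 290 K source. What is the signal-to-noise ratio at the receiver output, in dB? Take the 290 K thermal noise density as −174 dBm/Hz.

Noise floor: N = −174 + 10 log₁₀(B) + NF
10 log₁₀(1.65×10⁷) = 72.17 dB
N = −174 + 72.17 + 6.55 = −95.28 dBm
SNR = P_sig − N = −93.2 − (−95.28) = 2.08 dB → 2.1 dB

2.1 dB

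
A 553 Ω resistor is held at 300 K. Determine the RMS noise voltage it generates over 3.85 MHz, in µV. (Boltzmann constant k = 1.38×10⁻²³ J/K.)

V_n = √(4kTRB)
4kTRB = 4 × 1.38×10⁻²³ × 300 × 5.53×10² × 3.85×10⁶ = 3.53×10⁻¹¹ V²
V_n = √(3.53×10⁻¹¹) = 5.94×10⁻⁶ V = 5.94 µV

5.94 µV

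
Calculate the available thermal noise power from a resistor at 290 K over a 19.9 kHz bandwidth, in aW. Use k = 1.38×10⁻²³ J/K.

79.6 aW

P_n = kTB = 1.38×10⁻²³ × 290 × 1.99×10⁴ = 7.96×10⁻¹⁷ W = 79.6 aW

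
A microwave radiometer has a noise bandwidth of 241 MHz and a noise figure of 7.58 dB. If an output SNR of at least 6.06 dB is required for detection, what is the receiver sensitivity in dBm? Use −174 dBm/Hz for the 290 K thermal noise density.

−76.5 dBm

Sensitivity = −174 + 10 log₁₀(B) + NF + SNR_min
= −174 + 83.82 + 7.58 + 6.06
= −76.54 dBm → −76.5 dBm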